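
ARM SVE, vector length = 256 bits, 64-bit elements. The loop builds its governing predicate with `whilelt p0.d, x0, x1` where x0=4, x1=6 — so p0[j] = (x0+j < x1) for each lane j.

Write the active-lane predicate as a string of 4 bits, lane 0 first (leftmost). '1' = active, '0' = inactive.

predicate = 1100

256-bit reg / 64-bit elem → 4 lanes
p0[j] = (4+j < 6); true for j=0..1 → 2 lanes set
bits (lane 0 leftmost): 1100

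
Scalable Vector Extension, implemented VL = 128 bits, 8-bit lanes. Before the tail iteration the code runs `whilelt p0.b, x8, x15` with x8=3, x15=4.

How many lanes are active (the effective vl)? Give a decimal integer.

register lanes = 128/8 = 16
active while 3+j < 4, i.e. j ∈ [0,1) capped at 16 ⇒ 1

vl = 1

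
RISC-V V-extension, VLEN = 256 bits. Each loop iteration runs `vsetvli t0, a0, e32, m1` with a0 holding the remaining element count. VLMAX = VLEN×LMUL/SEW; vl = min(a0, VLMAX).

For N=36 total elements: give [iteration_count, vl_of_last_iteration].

[iterations, last_vl] = [5, 4]

VLMAX = VLEN×LMUL/SEW = 256×1/32 = 8
36 elements at 8/iter → 5 passes, remainder 4 on the last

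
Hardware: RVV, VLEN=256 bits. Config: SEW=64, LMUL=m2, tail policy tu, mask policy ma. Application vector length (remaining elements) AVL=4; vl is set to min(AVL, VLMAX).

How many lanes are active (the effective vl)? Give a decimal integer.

vl = 4

VLMAX = (256 × 2) / 64 = 8 lanes
AVL=4 ≤ VLMAX=8, so vl = 4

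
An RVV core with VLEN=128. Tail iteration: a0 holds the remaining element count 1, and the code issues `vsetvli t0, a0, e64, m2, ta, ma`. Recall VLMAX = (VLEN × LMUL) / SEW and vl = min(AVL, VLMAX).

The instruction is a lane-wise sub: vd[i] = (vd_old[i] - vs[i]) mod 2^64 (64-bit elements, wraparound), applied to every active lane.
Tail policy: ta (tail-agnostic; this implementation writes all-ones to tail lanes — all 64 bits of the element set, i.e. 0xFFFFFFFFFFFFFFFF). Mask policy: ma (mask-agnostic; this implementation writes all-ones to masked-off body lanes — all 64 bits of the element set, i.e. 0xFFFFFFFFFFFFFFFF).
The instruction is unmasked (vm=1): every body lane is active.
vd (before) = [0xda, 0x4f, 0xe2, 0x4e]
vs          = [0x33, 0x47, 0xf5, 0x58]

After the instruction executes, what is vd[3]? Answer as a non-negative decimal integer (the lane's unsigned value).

vd[3] = 18446744073709551615

VLMAX = (128 × 2) / 64 = 4 lanes
vl ← min(1, 4) = 1
lane  0: sub(0xda,0x33) ⇒ 0xa7
lane  1: tail/ones ⇒ 0xffffffffffffffff
lane  2: tail/ones ⇒ 0xffffffffffffffff
lane  3: tail/ones ⇒ 0xffffffffffffffff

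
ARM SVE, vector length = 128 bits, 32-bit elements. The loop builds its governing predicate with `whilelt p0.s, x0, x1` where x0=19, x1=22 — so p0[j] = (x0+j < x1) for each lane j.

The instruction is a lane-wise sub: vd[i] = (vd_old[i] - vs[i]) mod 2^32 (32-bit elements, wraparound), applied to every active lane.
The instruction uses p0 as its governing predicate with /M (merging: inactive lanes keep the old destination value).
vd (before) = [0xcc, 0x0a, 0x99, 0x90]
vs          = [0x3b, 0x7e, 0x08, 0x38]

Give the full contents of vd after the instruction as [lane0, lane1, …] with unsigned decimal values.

128-bit reg / 32-bit elem → 4 lanes
whilelt: lane j active iff 19+j < 22 → j < 3 → 3 active
[0] sub(0xcc,0x3b) = 0x91
[1] sub(0x0a,0x7e) = 0xffffff8c
[2] sub(0x99,0x08) = 0x91
[3] tail/keep = 0x90

vd = [145, 4294967180, 145, 144]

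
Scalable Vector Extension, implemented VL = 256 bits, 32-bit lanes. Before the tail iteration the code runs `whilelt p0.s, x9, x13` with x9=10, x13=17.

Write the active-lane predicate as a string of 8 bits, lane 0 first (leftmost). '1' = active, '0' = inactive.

lane count: 256 div 32 = 8
active while 10+j < 17, i.e. j ∈ [0,7) capped at 8 ⇒ 7
bits (lane 0 leftmost): 11111110

predicate = 11111110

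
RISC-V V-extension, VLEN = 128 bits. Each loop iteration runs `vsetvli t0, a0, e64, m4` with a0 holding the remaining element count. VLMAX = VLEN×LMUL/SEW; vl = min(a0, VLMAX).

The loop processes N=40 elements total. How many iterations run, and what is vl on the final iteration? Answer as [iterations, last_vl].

[iterations, last_vl] = [5, 8]

VLMAX = (128 × 4) / 64 = 8 lanes
iterations = ceil(40/8) = 5; final-pass vl = 8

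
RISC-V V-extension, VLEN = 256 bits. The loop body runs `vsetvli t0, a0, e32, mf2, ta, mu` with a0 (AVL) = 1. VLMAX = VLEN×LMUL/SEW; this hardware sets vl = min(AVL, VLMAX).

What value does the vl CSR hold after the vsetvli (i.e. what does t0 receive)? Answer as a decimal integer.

lanes per group: 256·1/2/32 = 4
vl = min(AVL, VLMAX) = min(1, 4) = 1

vl = 1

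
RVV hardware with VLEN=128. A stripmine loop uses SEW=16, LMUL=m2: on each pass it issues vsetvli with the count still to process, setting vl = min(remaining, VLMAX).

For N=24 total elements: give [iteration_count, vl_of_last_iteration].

[iterations, last_vl] = [2, 8]

lanes per group: 128·2/16 = 16
iterations = ceil(24/16) = 2; final-pass vl = 8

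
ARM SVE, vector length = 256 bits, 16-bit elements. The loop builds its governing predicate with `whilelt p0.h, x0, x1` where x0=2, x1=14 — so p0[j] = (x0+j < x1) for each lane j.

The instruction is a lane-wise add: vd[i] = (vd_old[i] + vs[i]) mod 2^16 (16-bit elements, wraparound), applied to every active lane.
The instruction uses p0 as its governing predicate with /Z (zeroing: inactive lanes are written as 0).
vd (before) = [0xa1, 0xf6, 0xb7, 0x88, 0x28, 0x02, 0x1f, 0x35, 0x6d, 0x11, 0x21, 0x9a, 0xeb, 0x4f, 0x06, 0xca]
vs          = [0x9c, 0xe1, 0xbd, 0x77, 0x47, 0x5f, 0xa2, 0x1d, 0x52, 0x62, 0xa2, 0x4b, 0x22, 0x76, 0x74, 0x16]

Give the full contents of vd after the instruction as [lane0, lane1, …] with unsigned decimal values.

lane count: 256 div 16 = 16
whilelt: lane j active iff 2+j < 14 → j < 12 → 12 active
  i=0: add(0xa1,0x9c) → 317
  i=1: add(0xf6,0xe1) → 471
  i=2: add(0xb7,0xbd) → 372
  i=3: add(0x88,0x77) → 255
  i=4: add(0x28,0x47) → 111
  i=5: add(0x02,0x5f) → 97
  i=6: add(0x1f,0xa2) → 193
  i=7: add(0x35,0x1d) → 82
  i=8: add(0x6d,0x52) → 191
  i=9: add(0x11,0x62) → 115
  i=10: add(0x21,0xa2) → 195
  i=11: add(0x9a,0x4b) → 229
  i=12: tail/zero → 0
  i=13: tail/zero → 0
  i=14: tail/zero → 0
  i=15: tail/zero → 0

vd = [317, 471, 372, 255, 111, 97, 193, 82, 191, 115, 195, 229, 0, 0, 0, 0]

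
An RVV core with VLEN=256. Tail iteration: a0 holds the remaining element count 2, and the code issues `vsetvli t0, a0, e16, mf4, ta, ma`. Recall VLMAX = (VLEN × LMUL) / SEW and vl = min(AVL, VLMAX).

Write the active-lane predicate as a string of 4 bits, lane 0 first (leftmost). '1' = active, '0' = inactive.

predicate = 1100

VLMAX = (256 × 1/4) / 16 = 4 lanes
AVL=2 ≤ VLMAX=4, so vl = 2
bits (lane 0 leftmost): 1100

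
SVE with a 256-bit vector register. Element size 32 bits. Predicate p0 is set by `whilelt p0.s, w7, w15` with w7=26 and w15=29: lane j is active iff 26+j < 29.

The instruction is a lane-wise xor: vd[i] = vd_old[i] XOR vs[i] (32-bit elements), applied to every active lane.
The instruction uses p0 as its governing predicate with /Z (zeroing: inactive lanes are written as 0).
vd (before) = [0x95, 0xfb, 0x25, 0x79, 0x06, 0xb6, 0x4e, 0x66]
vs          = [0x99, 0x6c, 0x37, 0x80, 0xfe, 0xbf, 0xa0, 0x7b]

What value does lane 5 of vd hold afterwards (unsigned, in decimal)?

register lanes = 256/32 = 8
active while 26+j < 29, i.e. j ∈ [0,3) capped at 8 ⇒ 3
lane  0: xor(0x95,0x99) ⇒ 0x0c
lane  1: xor(0xfb,0x6c) ⇒ 0x97
lane  2: xor(0x25,0x37) ⇒ 0x12
lane  3: tail/zero ⇒ 0x00
lane  4: tail/zero ⇒ 0x00
lane  5: tail/zero ⇒ 0x00
lane  6: tail/zero ⇒ 0x00
lane  7: tail/zero ⇒ 0x00

vd[5] = 0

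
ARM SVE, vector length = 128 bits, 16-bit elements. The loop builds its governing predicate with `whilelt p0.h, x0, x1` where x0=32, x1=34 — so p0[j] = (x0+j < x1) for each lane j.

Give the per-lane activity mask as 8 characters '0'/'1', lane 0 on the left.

predicate = 11000000

128-bit reg / 16-bit elem → 8 lanes
active while 32+j < 34, i.e. j ∈ [0,2) capped at 8 ⇒ 2
bits (lane 0 leftmost): 11000000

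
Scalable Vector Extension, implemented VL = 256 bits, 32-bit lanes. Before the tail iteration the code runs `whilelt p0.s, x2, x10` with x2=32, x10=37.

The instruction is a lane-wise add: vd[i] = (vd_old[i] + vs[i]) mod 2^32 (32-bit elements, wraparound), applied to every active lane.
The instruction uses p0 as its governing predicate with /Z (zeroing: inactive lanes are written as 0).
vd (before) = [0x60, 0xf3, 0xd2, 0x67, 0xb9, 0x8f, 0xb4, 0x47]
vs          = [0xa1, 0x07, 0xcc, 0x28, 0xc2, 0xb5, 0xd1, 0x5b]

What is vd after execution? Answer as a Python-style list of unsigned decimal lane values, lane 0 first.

lane count: 256 div 32 = 8
active while 32+j < 37, i.e. j ∈ [0,5) capped at 8 ⇒ 5
[0] add(0x60,0xa1) = 0x101
[1] add(0xf3,0x07) = 0xfa
[2] add(0xd2,0xcc) = 0x19e
[3] add(0x67,0x28) = 0x8f
[4] add(0xb9,0xc2) = 0x17b
[5] tail/zero = 0x00
[6] tail/zero = 0x00
[7] tail/zero = 0x00

vd = [257, 250, 414, 143, 379, 0, 0, 0]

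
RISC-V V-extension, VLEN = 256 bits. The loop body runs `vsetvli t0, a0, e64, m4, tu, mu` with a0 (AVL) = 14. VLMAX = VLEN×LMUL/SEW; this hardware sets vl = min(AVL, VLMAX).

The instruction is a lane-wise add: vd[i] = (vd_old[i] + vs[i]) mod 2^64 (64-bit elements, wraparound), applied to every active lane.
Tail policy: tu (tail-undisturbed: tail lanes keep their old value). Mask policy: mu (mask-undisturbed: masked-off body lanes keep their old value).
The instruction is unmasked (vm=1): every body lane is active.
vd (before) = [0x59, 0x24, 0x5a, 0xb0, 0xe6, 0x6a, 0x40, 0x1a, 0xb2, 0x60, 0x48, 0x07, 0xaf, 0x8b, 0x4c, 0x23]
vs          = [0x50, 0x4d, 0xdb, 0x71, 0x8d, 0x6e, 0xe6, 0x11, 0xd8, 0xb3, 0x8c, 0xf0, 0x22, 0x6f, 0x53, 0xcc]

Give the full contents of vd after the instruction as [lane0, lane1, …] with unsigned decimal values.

VLMAX = (256 × 4) / 64 = 16 lanes
vl = min(AVL, VLMAX) = min(14, 16) = 14
  i=0: add(0x59,0x50) → 169
  i=1: add(0x24,0x4d) → 113
  i=2: add(0x5a,0xdb) → 309
  i=3: add(0xb0,0x71) → 289
  i=4: add(0xe6,0x8d) → 371
  i=5: add(0x6a,0x6e) → 216
  i=6: add(0x40,0xe6) → 294
  i=7: add(0x1a,0x11) → 43
  i=8: add(0xb2,0xd8) → 394
  i=9: add(0x60,0xb3) → 275
  i=10: add(0x48,0x8c) → 212
  i=11: add(0x07,0xf0) → 247
  i=12: add(0xaf,0x22) → 209
  i=13: add(0x8b,0x6f) → 250
  i=14: tail/keep → 76
  i=15: tail/keep → 35

vd = [169, 113, 309, 289, 371, 216, 294, 43, 394, 275, 212, 247, 209, 250, 76, 35]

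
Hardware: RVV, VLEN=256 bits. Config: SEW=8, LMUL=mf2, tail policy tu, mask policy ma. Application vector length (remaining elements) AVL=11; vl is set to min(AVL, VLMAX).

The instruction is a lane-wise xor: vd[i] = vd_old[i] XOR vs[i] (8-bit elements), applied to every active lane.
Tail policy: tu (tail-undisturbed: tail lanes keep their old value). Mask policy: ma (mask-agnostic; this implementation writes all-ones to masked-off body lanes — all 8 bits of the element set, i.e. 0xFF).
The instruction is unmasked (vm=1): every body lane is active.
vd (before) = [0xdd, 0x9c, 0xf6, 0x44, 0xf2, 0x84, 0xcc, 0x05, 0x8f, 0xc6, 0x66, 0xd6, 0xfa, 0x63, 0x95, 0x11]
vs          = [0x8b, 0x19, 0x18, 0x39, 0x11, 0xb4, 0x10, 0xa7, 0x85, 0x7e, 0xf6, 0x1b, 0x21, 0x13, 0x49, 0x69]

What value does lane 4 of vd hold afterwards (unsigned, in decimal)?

lanes per group: 256·1/2/8 = 16
vl ← min(11, 16) = 11
  i=0: xor(0xdd,0x8b) → 86
  i=1: xor(0x9c,0x19) → 133
  i=2: xor(0xf6,0x18) → 238
  i=3: xor(0x44,0x39) → 125
  i=4: xor(0xf2,0x11) → 227
  i=5: xor(0x84,0xb4) → 48
  i=6: xor(0xcc,0x10) → 220
  i=7: xor(0x05,0xa7) → 162
  i=8: xor(0x8f,0x85) → 10
  i=9: xor(0xc6,0x7e) → 184
  i=10: xor(0x66,0xf6) → 144
  i=11: tail/keep → 214
  i=12: tail/keep → 250
  i=13: tail/keep → 99
  i=14: tail/keep → 149
  i=15: tail/keep → 17

vd[4] = 227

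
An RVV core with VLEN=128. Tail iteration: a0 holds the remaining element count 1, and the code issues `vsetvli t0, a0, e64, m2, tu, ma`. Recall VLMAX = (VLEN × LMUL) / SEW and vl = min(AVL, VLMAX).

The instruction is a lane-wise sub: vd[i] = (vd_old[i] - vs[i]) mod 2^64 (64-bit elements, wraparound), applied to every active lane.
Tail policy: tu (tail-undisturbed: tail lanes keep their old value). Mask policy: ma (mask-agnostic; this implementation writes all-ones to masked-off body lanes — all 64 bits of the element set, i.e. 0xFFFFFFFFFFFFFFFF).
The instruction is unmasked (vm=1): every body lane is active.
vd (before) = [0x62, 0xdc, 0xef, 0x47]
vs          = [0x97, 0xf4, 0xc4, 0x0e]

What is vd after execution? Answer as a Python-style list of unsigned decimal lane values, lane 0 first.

vd = [18446744073709551563, 220, 239, 71]

VLMAX = VLEN×LMUL/SEW = 128×2/64 = 4
AVL=1 ≤ VLMAX=4, so vl = 1
lane  0: sub(0x62,0x97) ⇒ 0xffffffffffffffcb
lane  1: tail/keep ⇒ 0xdc
lane  2: tail/keep ⇒ 0xef
lane  3: tail/keep ⇒ 0x47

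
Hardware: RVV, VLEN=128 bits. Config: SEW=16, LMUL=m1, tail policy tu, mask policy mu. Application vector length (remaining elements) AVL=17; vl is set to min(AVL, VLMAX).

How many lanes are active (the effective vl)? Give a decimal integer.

VLMAX = (128 × 1) / 16 = 8 lanes
vl ← min(17, 8) = 8

vl = 8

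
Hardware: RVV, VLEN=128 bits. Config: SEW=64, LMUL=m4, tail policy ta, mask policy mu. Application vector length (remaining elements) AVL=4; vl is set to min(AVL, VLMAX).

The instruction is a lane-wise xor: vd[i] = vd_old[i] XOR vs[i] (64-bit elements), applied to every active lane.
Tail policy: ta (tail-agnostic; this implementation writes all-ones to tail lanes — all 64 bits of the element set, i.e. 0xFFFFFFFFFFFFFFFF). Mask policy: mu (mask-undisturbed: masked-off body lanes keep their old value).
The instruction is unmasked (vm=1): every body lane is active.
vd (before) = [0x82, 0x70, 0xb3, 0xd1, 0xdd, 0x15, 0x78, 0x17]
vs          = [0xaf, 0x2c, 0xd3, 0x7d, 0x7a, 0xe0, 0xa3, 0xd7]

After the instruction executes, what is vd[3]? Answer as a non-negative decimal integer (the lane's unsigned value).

VLMAX = VLEN×LMUL/SEW = 128×4/64 = 8
AVL=4 ≤ VLMAX=8, so vl = 4
vd[0] xor(0x82,0xaf) -> 0x2d
vd[1] xor(0x70,0x2c) -> 0x5c
vd[2] xor(0xb3,0xd3) -> 0x60
vd[3] xor(0xd1,0x7d) -> 0xac
vd[4] tail/ones -> 0xffffffffffffffff
vd[5] tail/ones -> 0xffffffffffffffff
vd[6] tail/ones -> 0xffffffffffffffff
vd[7] tail/ones -> 0xffffffffffffffff

vd[3] = 172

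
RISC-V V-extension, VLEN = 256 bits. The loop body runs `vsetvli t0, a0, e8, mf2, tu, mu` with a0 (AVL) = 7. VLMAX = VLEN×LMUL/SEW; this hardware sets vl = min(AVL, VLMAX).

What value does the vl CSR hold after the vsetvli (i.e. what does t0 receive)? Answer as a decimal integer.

lanes per group: 256·1/2/8 = 16
vl = min(AVL, VLMAX) = min(7, 16) = 7

vl = 7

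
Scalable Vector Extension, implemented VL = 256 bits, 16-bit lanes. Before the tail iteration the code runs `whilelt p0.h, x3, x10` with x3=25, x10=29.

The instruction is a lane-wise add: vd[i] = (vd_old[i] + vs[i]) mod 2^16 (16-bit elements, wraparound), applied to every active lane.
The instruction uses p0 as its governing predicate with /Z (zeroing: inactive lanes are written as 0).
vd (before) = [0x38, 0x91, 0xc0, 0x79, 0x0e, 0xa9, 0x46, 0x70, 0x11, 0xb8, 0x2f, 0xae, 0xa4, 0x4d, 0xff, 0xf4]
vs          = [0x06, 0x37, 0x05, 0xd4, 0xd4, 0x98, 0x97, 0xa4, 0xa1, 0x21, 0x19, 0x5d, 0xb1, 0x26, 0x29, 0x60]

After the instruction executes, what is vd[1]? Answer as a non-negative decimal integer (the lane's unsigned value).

vd[1] = 200

lane count: 256 div 16 = 16
p0[j] = (25+j < 29); true for j=0..3 → 4 lanes set
  i=0: add(0x38,0x06) → 62
  i=1: add(0x91,0x37) → 200
  i=2: add(0xc0,0x05) → 197
  i=3: add(0x79,0xd4) → 333
  i=4: tail/zero → 0
  i=5: tail/zero → 0
  i=6: tail/zero → 0
  i=7: tail/zero → 0
  i=8: tail/zero → 0
  i=9: tail/zero → 0
  i=10: tail/zero → 0
  i=11: tail/zero → 0
  i=12: tail/zero → 0
  i=13: tail/zero → 0
  i=14: tail/zero → 0
  i=15: tail/zero → 0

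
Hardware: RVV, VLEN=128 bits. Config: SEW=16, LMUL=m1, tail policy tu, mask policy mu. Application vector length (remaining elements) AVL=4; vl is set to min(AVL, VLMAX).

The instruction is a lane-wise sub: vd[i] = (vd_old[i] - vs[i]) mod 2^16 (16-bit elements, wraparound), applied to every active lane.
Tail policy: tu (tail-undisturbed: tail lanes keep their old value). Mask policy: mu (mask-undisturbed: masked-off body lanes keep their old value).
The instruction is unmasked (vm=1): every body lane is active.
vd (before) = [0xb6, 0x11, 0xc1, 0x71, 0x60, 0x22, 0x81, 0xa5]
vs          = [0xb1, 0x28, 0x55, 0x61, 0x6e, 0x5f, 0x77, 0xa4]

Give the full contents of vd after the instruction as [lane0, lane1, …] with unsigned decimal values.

VLMAX = VLEN×LMUL/SEW = 128×1/16 = 8
AVL=4 ≤ VLMAX=8, so vl = 4
vd[0] sub(0xb6,0xb1) -> 0x05
vd[1] sub(0x11,0x28) -> 0xffe9
vd[2] sub(0xc1,0x55) -> 0x6c
vd[3] sub(0x71,0x61) -> 0x10
vd[4] tail/keep -> 0x60
vd[5] tail/keep -> 0x22
vd[6] tail/keep -> 0x81
vd[7] tail/keep -> 0xa5

vd = [5, 65513, 108, 16, 96, 34, 129, 165]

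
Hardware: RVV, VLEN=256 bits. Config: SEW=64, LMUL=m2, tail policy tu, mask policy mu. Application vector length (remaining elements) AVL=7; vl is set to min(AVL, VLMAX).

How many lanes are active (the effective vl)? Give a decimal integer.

lanes per group: 256·2/64 = 8
AVL=7 ≤ VLMAX=8, so vl = 7

vl = 7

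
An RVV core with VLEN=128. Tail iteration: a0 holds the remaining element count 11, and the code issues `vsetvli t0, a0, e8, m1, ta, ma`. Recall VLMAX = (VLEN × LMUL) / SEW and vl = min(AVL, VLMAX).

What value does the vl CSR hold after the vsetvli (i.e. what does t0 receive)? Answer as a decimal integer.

vl = 11

lanes per group: 128·1/8 = 16
vl ← min(11, 16) = 11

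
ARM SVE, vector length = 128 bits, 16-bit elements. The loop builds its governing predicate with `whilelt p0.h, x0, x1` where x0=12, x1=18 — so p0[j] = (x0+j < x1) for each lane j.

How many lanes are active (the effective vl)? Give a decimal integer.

128-bit reg / 16-bit elem → 8 lanes
p0[j] = (12+j < 18); true for j=0..5 → 6 lanes set

vl = 6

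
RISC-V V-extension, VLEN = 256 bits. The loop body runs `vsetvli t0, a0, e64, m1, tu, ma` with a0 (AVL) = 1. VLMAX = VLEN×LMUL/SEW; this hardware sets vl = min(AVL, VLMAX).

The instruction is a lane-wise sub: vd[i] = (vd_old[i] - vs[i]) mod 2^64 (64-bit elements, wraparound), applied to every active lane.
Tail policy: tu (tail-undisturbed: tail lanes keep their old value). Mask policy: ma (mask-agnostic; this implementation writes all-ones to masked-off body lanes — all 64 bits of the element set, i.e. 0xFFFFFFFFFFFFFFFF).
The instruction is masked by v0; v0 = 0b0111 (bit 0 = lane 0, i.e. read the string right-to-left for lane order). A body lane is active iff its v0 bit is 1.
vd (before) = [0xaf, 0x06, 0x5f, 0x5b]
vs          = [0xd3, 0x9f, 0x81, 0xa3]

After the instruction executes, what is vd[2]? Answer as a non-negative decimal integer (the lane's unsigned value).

lanes per group: 256·1/64 = 4
vl ← min(1, 4) = 1
[0] sub(0xaf,0xd3) = 0xffffffffffffffdc
[1] tail/keep = 0x06
[2] tail/keep = 0x5f
[3] tail/keep = 0x5b

vd[2] = 95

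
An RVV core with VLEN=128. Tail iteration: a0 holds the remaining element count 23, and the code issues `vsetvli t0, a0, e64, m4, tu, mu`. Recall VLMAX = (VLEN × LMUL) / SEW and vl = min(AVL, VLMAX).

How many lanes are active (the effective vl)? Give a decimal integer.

lanes per group: 128·4/64 = 8
vl = min(AVL, VLMAX) = min(23, 8) = 8

vl = 8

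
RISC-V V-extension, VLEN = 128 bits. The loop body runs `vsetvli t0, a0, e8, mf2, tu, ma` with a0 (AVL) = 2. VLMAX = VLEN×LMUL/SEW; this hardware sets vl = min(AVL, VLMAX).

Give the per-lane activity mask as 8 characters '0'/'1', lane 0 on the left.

VLMAX = (128 × 1/2) / 8 = 8 lanes
vl = min(AVL, VLMAX) = min(2, 8) = 2
bits (lane 0 leftmost): 11000000

predicate = 11000000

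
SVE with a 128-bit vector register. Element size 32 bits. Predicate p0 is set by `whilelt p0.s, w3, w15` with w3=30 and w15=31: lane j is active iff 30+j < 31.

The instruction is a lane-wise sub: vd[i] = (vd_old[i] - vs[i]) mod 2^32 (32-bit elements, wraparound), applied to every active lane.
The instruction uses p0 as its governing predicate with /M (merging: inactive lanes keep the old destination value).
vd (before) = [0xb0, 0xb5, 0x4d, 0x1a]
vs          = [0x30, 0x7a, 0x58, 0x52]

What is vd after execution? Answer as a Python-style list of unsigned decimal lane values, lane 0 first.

128-bit reg / 32-bit elem → 4 lanes
p0[j] = (30+j < 31); true for j=0..0 → 1 lanes set
lane  0: sub(0xb0,0x30) ⇒ 0x80
lane  1: tail/keep ⇒ 0xb5
lane  2: tail/keep ⇒ 0x4d
lane  3: tail/keep ⇒ 0x1a

vd = [128, 181, 77, 26]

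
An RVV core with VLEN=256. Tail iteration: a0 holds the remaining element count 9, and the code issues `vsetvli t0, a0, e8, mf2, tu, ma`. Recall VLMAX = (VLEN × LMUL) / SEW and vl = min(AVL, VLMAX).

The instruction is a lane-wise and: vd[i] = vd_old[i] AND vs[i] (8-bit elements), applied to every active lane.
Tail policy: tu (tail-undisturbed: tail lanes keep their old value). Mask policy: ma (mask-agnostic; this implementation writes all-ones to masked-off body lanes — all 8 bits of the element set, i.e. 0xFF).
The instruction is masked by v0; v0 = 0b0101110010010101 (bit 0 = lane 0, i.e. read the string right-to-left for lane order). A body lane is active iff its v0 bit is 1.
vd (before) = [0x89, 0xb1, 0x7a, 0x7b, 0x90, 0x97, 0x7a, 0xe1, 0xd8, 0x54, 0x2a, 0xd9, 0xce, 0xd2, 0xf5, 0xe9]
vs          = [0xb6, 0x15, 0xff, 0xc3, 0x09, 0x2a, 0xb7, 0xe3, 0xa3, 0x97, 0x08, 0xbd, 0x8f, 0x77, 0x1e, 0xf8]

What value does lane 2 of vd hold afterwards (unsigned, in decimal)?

vd[2] = 122

lanes per group: 256·1/2/8 = 16
vl ← min(9, 16) = 9
  i=0: and(0x89,0xb6) → 128
  i=1: mask-off/ones → 255
  i=2: and(0x7a,0xff) → 122
  i=3: mask-off/ones → 255
  i=4: and(0x90,0x09) → 0
  i=5: mask-off/ones → 255
  i=6: mask-off/ones → 255
  i=7: and(0xe1,0xe3) → 225
  i=8: mask-off/ones → 255
  i=9: tail/keep → 84
  i=10: tail/keep → 42
  i=11: tail/keep → 217
  i=12: tail/keep → 206
  i=13: tail/keep → 210
  i=14: tail/keep → 245
  i=15: tail/keep → 233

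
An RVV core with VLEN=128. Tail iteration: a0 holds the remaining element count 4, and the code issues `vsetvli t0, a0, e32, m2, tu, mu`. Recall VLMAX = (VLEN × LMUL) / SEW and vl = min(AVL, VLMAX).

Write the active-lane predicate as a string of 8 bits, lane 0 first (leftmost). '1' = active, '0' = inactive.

VLMAX = VLEN×LMUL/SEW = 128×2/32 = 8
vl = min(AVL, VLMAX) = min(4, 8) = 4
bits (lane 0 leftmost): 11110000

predicate = 11110000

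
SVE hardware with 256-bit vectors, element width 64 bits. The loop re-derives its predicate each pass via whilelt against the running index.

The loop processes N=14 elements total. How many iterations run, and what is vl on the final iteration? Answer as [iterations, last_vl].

register lanes = 256/64 = 4
N=14: ⌈14/4⌉ = 4 iters; last vl = 14 − 3×4 = 2

[iterations, last_vl] = [4, 2]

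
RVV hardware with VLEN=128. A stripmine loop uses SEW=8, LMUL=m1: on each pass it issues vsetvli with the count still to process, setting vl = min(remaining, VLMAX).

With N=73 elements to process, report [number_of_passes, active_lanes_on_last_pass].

VLMAX = (128 × 1) / 8 = 16 lanes
73 elements at 16/iter → 5 passes, remainder 9 on the last

[iterations, last_vl] = [5, 9]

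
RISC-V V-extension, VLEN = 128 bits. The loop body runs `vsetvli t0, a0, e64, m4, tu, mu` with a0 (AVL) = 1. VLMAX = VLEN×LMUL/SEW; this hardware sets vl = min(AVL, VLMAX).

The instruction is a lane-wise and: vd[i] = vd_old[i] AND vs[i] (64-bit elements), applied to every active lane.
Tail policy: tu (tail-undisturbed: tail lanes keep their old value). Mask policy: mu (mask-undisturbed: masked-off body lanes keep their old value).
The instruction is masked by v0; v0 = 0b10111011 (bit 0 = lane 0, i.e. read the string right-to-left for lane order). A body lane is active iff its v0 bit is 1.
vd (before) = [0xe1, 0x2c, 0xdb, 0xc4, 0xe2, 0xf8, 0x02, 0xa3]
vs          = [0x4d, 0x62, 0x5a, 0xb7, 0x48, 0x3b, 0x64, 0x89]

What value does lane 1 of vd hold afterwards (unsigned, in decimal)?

VLMAX = VLEN×LMUL/SEW = 128×4/64 = 8
AVL=1 ≤ VLMAX=8, so vl = 1
[0] and(0xe1,0x4d) = 0x41
[1] tail/keep = 0x2c
[2] tail/keep = 0xdb
[3] tail/keep = 0xc4
[4] tail/keep = 0xe2
[5] tail/keep = 0xf8
[6] tail/keep = 0x02
[7] tail/keep = 0xa3

vd[1] = 44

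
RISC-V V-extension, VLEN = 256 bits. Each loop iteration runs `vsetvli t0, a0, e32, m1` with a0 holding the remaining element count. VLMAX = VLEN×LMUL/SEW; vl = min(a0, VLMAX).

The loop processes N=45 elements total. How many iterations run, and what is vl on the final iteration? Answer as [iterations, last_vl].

lanes per group: 256·1/32 = 8
45 elements at 8/iter → 6 passes, remainder 5 on the last

[iterations, last_vl] = [6, 5]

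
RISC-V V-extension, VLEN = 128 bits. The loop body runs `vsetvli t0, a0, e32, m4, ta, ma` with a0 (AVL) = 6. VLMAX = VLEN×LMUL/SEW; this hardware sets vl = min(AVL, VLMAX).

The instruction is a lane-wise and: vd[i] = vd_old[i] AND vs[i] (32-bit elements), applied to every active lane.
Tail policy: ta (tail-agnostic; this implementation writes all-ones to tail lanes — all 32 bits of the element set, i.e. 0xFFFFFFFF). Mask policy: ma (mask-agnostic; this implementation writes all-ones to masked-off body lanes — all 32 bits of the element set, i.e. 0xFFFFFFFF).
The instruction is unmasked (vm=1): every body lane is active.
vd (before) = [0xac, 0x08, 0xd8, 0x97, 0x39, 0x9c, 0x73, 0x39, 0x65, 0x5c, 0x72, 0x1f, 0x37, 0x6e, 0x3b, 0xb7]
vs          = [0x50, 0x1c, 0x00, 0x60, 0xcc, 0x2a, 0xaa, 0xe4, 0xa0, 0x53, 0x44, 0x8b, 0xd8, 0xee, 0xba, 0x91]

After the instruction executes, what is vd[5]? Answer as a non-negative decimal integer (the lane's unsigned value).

vd[5] = 8

VLMAX = VLEN×LMUL/SEW = 128×4/32 = 16
vl ← min(6, 16) = 6
lane  0: and(0xac,0x50) ⇒ 0x00
lane  1: and(0x08,0x1c) ⇒ 0x08
lane  2: and(0xd8,0x00) ⇒ 0x00
lane  3: and(0x97,0x60) ⇒ 0x00
lane  4: and(0x39,0xcc) ⇒ 0x08
lane  5: and(0x9c,0x2a) ⇒ 0x08
lane  6: tail/ones ⇒ 0xffffffff
lane  7: tail/ones ⇒ 0xffffffff
lane  8: tail/ones ⇒ 0xffffffff
lane  9: tail/ones ⇒ 0xffffffff
lane 10: tail/ones ⇒ 0xffffffff
lane 11: tail/ones ⇒ 0xffffffff
lane 12: tail/ones ⇒ 0xffffffff
lane 13: tail/ones ⇒ 0xffffffff
lane 14: tail/ones ⇒ 0xffffffff
lane 15: tail/ones ⇒ 0xffffffff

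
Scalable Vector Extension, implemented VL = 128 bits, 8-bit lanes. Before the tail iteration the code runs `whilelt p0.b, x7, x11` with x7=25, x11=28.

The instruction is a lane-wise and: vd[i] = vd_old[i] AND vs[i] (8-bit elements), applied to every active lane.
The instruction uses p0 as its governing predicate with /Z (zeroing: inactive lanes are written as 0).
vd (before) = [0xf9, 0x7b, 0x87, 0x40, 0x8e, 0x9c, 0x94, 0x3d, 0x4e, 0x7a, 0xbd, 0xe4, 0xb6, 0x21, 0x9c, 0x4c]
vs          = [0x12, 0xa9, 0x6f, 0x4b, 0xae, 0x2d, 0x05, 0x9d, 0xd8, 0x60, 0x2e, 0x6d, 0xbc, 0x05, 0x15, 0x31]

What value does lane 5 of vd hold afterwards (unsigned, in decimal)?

vd[5] = 0

register lanes = 128/8 = 16
p0[j] = (25+j < 28); true for j=0..2 → 3 lanes set
vd[0] and(0xf9,0x12) -> 0x10
vd[1] and(0x7b,0xa9) -> 0x29
vd[2] and(0x87,0x6f) -> 0x07
vd[3] tail/zero -> 0x00
vd[4] tail/zero -> 0x00
vd[5] tail/zero -> 0x00
vd[6] tail/zero -> 0x00
vd[7] tail/zero -> 0x00
vd[8] tail/zero -> 0x00
vd[9] tail/zero -> 0x00
vd[10] tail/zero -> 0x00
vd[11] tail/zero -> 0x00
vd[12] tail/zero -> 0x00
vd[13] tail/zero -> 0x00
vd[14] tail/zero -> 0x00
vd[15] tail/zero -> 0x00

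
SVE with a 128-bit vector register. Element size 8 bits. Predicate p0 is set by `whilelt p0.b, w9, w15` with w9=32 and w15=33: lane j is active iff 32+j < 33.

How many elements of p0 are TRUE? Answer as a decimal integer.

lane count: 128 div 8 = 16
p0[j] = (32+j < 33); true for j=0..0 → 1 lanes set

vl = 1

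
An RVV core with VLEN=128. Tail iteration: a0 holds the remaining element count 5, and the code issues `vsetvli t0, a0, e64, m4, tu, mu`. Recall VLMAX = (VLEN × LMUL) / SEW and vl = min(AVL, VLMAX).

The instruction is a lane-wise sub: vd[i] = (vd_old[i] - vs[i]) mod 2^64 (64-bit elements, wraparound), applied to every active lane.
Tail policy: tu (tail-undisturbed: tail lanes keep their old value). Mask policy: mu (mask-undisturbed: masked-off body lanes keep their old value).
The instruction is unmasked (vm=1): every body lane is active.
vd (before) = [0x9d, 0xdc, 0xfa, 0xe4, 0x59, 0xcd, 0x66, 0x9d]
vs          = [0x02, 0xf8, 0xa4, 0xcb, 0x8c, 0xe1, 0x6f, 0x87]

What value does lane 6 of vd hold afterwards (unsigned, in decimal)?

VLMAX = (128 × 4) / 64 = 8 lanes
vl ← min(5, 8) = 5
  i=0: sub(0x9d,0x02) → 155
  i=1: sub(0xdc,0xf8) → 18446744073709551588
  i=2: sub(0xfa,0xa4) → 86
  i=3: sub(0xe4,0xcb) → 25
  i=4: sub(0x59,0x8c) → 18446744073709551565
  i=5: tail/keep → 205
  i=6: tail/keep → 102
  i=7: tail/keep → 157

vd[6] = 102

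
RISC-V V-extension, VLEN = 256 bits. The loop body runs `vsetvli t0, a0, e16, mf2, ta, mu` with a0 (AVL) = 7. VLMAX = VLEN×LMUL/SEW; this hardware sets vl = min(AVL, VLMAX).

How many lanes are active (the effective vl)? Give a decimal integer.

VLMAX = VLEN×LMUL/SEW = 256×1/2/16 = 8
AVL=7 ≤ VLMAX=8, so vl = 7

vl = 7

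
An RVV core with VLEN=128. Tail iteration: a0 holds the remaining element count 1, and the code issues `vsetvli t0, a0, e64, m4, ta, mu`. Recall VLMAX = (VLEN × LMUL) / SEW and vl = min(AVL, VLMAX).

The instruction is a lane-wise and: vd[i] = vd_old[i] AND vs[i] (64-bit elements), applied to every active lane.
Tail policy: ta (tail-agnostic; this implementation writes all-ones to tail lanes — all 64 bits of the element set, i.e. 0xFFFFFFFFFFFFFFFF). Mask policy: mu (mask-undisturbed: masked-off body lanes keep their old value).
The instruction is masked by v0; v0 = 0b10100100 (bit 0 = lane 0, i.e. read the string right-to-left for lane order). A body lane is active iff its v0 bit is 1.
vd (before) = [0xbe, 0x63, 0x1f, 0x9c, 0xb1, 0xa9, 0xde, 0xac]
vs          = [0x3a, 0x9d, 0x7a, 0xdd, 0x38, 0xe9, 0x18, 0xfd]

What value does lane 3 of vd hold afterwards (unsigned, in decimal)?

vd[3] = 18446744073709551615

VLMAX = VLEN×LMUL/SEW = 128×4/64 = 8
vl = min(AVL, VLMAX) = min(1, 8) = 1
  i=0: mask-off/keep → 190
  i=1: tail/ones → 18446744073709551615
  i=2: tail/ones → 18446744073709551615
  i=3: tail/ones → 18446744073709551615
  i=4: tail/ones → 18446744073709551615
  i=5: tail/ones → 18446744073709551615
  i=6: tail/ones → 18446744073709551615
  i=7: tail/ones → 18446744073709551615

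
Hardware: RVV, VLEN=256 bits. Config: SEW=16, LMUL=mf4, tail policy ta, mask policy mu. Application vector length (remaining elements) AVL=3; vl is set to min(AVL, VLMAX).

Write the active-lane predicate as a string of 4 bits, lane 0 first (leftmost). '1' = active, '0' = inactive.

predicate = 1110

VLMAX = (256 × 1/4) / 16 = 4 lanes
vl ← min(3, 4) = 3
bits (lane 0 leftmost): 1110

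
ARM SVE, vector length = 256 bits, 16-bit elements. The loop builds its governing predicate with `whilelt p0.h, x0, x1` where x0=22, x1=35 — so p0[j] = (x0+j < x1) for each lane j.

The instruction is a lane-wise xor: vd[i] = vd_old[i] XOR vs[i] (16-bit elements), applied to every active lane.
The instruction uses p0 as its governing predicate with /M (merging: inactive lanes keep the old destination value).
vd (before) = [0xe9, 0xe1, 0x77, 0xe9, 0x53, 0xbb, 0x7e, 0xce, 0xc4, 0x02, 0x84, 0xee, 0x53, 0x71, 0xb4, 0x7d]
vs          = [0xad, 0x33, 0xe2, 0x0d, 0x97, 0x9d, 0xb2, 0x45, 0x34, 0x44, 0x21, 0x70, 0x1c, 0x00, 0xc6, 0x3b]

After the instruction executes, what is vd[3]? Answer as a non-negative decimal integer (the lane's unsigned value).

lane count: 256 div 16 = 16
active while 22+j < 35, i.e. j ∈ [0,13) capped at 16 ⇒ 13
[0] xor(0xe9,0xad) = 0x44
[1] xor(0xe1,0x33) = 0xd2
[2] xor(0x77,0xe2) = 0x95
[3] xor(0xe9,0x0d) = 0xe4
[4] xor(0x53,0x97) = 0xc4
[5] xor(0xbb,0x9d) = 0x26
[6] xor(0x7e,0xb2) = 0xcc
[7] xor(0xce,0x45) = 0x8b
[8] xor(0xc4,0x34) = 0xf0
[9] xor(0x02,0x44) = 0x46
[10] xor(0x84,0x21) = 0xa5
[11] xor(0xee,0x70) = 0x9e
[12] xor(0x53,0x1c) = 0x4f
[13] tail/keep = 0x71
[14] tail/keep = 0xb4
[15] tail/keep = 0x7d

vd[3] = 228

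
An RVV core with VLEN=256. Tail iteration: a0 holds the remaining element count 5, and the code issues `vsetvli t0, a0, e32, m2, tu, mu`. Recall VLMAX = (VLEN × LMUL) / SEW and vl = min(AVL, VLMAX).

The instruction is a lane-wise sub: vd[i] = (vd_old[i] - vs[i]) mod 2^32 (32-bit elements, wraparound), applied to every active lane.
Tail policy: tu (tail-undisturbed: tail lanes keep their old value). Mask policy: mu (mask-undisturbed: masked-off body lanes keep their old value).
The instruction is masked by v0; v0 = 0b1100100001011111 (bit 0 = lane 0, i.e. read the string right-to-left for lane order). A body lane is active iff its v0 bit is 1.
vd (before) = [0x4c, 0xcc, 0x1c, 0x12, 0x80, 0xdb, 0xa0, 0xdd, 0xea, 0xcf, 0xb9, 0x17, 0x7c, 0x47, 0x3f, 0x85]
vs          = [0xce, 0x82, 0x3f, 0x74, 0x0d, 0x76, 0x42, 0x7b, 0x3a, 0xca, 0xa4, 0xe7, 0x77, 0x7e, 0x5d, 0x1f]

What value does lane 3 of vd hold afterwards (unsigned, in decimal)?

vd[3] = 4294967198

lanes per group: 256·2/32 = 16
vl = min(AVL, VLMAX) = min(5, 16) = 5
[0] sub(0x4c,0xce) = 0xffffff7e
[1] sub(0xcc,0x82) = 0x4a
[2] sub(0x1c,0x3f) = 0xffffffdd
[3] sub(0x12,0x74) = 0xffffff9e
[4] sub(0x80,0x0d) = 0x73
[5] tail/keep = 0xdb
[6] tail/keep = 0xa0
[7] tail/keep = 0xdd
[8] tail/keep = 0xea
[9] tail/keep = 0xcf
[10] tail/keep = 0xb9
[11] tail/keep = 0x17
[12] tail/keep = 0x7c
[13] tail/keep = 0x47
[14] tail/keep = 0x3f
[15] tail/keep = 0x85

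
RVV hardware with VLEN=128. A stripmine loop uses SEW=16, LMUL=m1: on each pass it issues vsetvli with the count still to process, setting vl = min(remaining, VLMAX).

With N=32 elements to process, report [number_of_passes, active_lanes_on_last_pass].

VLMAX = (128 × 1) / 16 = 8 lanes
N=32: ⌈32/8⌉ = 4 iters; last vl = 32 − 3×8 = 8

[iterations, last_vl] = [4, 8]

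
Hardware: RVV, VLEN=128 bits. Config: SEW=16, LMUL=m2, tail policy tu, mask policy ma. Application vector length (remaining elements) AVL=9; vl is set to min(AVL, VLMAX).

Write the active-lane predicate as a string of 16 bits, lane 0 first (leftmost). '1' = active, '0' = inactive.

VLMAX = (128 × 2) / 16 = 16 lanes
AVL=9 ≤ VLMAX=16, so vl = 9
bits (lane 0 leftmost): 1111111110000000

predicate = 1111111110000000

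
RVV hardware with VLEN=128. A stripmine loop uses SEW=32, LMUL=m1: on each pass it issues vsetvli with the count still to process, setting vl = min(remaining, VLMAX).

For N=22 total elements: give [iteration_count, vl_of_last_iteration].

[iterations, last_vl] = [6, 2]

VLMAX = VLEN×LMUL/SEW = 128×1/32 = 4
iterations = ceil(22/4) = 6; final-pass vl = 2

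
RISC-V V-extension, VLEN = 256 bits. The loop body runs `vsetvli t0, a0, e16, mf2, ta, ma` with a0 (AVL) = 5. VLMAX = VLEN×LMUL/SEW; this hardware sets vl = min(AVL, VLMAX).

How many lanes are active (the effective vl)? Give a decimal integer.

VLMAX = VLEN×LMUL/SEW = 256×1/2/16 = 8
AVL=5 ≤ VLMAX=8, so vl = 5

vl = 5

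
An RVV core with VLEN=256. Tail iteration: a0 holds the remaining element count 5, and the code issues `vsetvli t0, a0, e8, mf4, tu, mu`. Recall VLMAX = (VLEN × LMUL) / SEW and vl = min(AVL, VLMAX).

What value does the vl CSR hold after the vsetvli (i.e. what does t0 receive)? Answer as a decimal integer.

VLMAX = VLEN×LMUL/SEW = 256×1/4/8 = 8
vl = min(AVL, VLMAX) = min(5, 8) = 5

vl = 5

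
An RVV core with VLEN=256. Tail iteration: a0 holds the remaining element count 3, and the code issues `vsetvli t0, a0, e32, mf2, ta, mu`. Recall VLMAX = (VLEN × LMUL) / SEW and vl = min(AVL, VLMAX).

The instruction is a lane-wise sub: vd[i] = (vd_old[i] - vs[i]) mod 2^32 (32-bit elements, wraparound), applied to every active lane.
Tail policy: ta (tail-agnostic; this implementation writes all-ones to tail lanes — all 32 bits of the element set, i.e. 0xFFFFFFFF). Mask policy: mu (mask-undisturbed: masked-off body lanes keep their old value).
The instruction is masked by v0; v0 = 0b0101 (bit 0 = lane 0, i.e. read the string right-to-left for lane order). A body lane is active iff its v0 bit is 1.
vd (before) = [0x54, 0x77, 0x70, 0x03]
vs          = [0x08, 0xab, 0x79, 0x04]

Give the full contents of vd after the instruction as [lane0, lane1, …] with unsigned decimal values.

vd = [76, 119, 4294967287, 4294967295]

lanes per group: 256·1/2/32 = 4
vl ← min(3, 4) = 3
[0] sub(0x54,0x08) = 0x4c
[1] mask-off/keep = 0x77
[2] sub(0x70,0x79) = 0xfffffff7
[3] tail/ones = 0xffffffff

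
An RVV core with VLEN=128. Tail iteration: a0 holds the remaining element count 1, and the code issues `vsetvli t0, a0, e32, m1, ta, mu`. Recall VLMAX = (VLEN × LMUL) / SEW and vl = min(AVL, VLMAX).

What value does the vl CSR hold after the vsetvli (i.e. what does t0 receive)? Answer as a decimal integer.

vl = 1

VLMAX = VLEN×LMUL/SEW = 128×1/32 = 4
AVL=1 ≤ VLMAX=4, so vl = 1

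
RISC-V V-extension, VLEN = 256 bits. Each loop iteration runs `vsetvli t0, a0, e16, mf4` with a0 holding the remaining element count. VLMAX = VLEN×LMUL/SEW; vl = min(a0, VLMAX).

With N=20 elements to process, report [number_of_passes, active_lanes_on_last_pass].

VLMAX = VLEN×LMUL/SEW = 256×1/4/16 = 4
N=20: ⌈20/4⌉ = 5 iters; last vl = 20 − 4×4 = 4

[iterations, last_vl] = [5, 4]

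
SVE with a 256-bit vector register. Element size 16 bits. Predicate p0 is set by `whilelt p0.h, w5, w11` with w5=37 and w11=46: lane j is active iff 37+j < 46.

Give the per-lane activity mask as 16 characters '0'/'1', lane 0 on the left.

predicate = 1111111110000000

register lanes = 256/16 = 16
p0[j] = (37+j < 46); true for j=0..8 → 9 lanes set
bits (lane 0 leftmost): 1111111110000000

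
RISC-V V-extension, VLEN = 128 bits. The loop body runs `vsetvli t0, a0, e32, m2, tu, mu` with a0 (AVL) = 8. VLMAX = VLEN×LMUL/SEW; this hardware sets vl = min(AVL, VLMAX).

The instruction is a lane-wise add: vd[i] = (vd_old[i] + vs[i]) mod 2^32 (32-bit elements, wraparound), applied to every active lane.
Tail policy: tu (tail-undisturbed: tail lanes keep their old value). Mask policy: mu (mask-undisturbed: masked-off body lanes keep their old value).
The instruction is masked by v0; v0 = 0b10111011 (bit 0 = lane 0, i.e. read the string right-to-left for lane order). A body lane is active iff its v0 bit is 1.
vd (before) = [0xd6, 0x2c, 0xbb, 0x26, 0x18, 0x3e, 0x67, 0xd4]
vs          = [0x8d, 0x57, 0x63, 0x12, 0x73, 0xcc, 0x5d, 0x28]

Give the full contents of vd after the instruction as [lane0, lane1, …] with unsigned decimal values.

VLMAX = VLEN×LMUL/SEW = 128×2/32 = 8
vl ← min(8, 8) = 8
vd[0] add(0xd6,0x8d) -> 0x163
vd[1] add(0x2c,0x57) -> 0x83
vd[2] mask-off/keep -> 0xbb
vd[3] add(0x26,0x12) -> 0x38
vd[4] add(0x18,0x73) -> 0x8b
vd[5] add(0x3e,0xcc) -> 0x10a
vd[6] mask-off/keep -> 0x67
vd[7] add(0xd4,0x28) -> 0xfc

vd = [355, 131, 187, 56, 139, 266, 103, 252]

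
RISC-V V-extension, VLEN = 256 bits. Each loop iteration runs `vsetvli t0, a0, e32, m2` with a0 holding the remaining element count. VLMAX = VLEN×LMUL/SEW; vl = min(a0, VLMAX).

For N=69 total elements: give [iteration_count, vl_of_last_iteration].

VLMAX = VLEN×LMUL/SEW = 256×2/32 = 16
69 elements at 16/iter → 5 passes, remainder 5 on the last

[iterations, last_vl] = [5, 5]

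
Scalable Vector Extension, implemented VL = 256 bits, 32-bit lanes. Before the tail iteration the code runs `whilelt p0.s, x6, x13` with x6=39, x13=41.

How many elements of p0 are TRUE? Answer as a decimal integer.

vl = 2

256-bit reg / 32-bit elem → 8 lanes
whilelt: lane j active iff 39+j < 41 → j < 2 → 2 active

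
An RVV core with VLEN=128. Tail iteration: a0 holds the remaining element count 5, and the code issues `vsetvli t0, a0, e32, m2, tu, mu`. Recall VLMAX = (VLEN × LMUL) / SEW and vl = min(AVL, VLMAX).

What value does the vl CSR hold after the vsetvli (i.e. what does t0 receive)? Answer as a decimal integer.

vl = 5

lanes per group: 128·2/32 = 8
vl ← min(5, 8) = 5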